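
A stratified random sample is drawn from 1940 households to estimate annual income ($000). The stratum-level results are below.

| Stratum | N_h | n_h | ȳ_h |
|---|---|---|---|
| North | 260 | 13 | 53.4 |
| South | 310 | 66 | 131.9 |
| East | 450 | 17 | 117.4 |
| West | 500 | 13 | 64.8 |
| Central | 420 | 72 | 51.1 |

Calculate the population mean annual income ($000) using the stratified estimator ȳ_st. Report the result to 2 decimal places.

ȳ_st ≈ 83.23

N = Σ N_h = 1940. Stratum weights W_h = N_h/N.
ȳ_st = (260·53.4 + 310·131.9 + 450·117.4 + 500·64.8 + 420·51.1) / 1940 = 83.2294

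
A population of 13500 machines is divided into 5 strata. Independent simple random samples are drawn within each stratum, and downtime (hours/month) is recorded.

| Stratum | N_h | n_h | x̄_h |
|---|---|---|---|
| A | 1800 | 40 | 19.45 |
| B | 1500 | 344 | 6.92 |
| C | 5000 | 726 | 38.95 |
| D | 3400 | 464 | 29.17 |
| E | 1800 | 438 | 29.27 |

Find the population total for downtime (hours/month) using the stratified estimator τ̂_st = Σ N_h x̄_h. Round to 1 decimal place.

τ̂_st = Σ N_h x̄_h = 1800·19.45 + 1500·6.92 + 5000·38.95 + 3400·29.17 + 1800·29.27 = 392004.0

τ̂_st ≈ 392004.0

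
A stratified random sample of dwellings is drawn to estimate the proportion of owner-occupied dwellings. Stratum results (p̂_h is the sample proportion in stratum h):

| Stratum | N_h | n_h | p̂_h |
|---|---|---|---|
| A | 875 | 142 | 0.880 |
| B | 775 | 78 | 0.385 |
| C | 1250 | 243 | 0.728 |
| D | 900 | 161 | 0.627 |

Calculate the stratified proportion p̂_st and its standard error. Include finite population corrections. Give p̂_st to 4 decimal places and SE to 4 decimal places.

p̂_st ≈ 0.6691, SE ≈ 0.0169

N = 3800; stratum weights W_h = N_h/N.
p̂_st = Σ W_h p̂_h = (875·0.880 + 775·0.385 + 1250·0.728 + 900·0.627)/3800 = 0.66913
V̂(p̂_st) = Σ W_h² (1 − n_h/N_h) p̂_h(1−p̂_h)/(n_h−1):
  stratum A: (875/3800)²·(1 − 142/875)·0.880·0.120/141 = 3.32652e-05
  stratum B: (775/3800)²·(1 − 78/775)·0.385·0.615/77 = 0.00011503
  stratum C: (1250/3800)²·(1 − 243/1250)·0.728·0.272/242 = 7.13275e-05
  stratum D: (900/3800)²·(1 − 161/900)·0.627·0.373/160 = 6.7325e-05
V̂(p̂_st) = 0.000286948; SE = √V̂ = 0.0169395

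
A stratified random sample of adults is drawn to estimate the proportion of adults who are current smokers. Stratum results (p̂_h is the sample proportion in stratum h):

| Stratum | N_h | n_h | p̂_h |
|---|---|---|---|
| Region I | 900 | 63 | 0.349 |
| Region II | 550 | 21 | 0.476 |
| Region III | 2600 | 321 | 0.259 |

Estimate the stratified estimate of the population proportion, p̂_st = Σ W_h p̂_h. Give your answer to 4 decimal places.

p̂_st ≈ 0.3085

N = 4050; stratum weights W_h = N_h/N.
p̂_st = Σ W_h p̂_h = (900·0.349 + 550·0.476 + 2600·0.259)/4050 = 0.30847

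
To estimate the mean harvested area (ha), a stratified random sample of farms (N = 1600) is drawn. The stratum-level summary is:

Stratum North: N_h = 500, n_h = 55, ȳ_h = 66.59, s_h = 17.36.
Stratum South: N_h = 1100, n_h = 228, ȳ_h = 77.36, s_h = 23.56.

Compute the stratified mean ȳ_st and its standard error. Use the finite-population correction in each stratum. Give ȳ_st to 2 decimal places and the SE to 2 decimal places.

ȳ_st ≈ 73.99, SE ≈ 1.18

ȳ_st = Σ W_h ȳ_h = (500·66.59 + 1100·77.36)/1600 = 73.99438
V̂(ȳ_st) = Σ W_h² (1 − n_h/N_h) s_h²/n_h, with W_h = N_h/N and N = 1600:
  stratum North: (500/1600)²·(1 − 55/500)·17.36²/55 = 0.476241
  stratum South: (1100/1600)²·(1 − 228/1100)·23.56²/228 = 0.912189
V̂(ȳ_st) = 1.38843
SE(ȳ_st) = √1.38843 = 1.17832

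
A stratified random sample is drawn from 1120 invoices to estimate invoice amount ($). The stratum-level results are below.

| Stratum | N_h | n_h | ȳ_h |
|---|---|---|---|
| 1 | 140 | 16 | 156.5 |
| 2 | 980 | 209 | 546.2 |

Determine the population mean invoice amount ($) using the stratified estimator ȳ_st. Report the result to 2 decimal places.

ȳ_st ≈ 497.49

N = Σ N_h = 1120. Stratum weights W_h = N_h/N.
ȳ_st = (140·156.5 + 980·546.2) / 1120 = 497.4875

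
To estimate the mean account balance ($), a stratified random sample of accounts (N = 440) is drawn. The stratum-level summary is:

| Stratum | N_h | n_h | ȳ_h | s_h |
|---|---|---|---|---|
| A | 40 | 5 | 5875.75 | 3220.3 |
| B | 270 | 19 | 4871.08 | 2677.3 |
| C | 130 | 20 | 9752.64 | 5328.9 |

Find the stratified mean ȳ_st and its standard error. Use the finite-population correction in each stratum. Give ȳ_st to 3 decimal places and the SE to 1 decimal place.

ȳ_st = Σ W_h ȳ_h = (40·5875.75 + 270·4871.08 + 130·9752.64)/440 = 6404.69273
V̂(ȳ_st) = Σ W_h² (1 − n_h/N_h) s_h²/n_h, with W_h = N_h/N and N = 440:
  stratum A: (40/440)²·(1 − 5/40)·3220.3²/5 = 14998.4
  stratum B: (270/440)²·(1 − 19/270)·2677.3²/19 = 132060
  stratum C: (130/440)²·(1 − 20/130)·5328.9²/20 = 104876
V̂(ȳ_st) = 251935
SE(ȳ_st) = √251935 = 501.931

ȳ_st ≈ 6404.693, SE ≈ 501.9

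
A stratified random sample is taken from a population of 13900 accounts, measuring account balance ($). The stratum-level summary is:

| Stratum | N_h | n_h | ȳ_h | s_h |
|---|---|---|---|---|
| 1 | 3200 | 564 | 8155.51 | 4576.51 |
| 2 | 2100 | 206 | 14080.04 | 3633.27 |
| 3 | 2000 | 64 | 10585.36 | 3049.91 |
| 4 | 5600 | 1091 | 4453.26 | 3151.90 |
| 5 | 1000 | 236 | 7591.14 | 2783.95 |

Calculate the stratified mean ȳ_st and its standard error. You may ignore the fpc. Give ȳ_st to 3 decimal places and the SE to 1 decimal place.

ȳ_st ≈ 7868.045, SE ≈ 89.9

ȳ_st = Σ W_h ȳ_h = (3200·8155.51 + 2100·14080.04 + 2000·10585.36 + 5600·4453.26 + 1000·7591.14)/13900 = 7868.04547
V̂(ȳ_st) = Σ W_h² s_h²/n_h, with W_h = N_h/N and N = 13900:
  stratum 1: (3200/13900)²·4576.51²/564 = 1968.16
  stratum 2: (2100/13900)²·3633.27²/206 = 1462.64
  stratum 3: (2000/13900)²·3049.91²/64 = 3009.02
  stratum 4: (5600/13900)²·3151.90²/1091 = 1477.97
  stratum 5: (1000/13900)²·2783.95²/236 = 169.974
V̂(ȳ_st) = 8087.76
SE(ȳ_st) = √8087.76 = 89.932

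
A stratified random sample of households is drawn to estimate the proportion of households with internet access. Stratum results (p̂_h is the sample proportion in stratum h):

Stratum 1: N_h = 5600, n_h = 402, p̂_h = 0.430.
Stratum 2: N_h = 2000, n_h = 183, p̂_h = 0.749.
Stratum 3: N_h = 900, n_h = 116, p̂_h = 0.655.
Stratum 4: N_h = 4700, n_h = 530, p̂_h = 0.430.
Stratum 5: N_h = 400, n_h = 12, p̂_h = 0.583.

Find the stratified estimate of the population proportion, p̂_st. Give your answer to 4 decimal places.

N = 13600; stratum weights W_h = N_h/N.
p̂_st = Σ W_h p̂_h = (5600·0.430 + 2000·0.749 + 900·0.655 + 4700·0.430 + 400·0.583)/13600 = 0.49630

p̂_st ≈ 0.4963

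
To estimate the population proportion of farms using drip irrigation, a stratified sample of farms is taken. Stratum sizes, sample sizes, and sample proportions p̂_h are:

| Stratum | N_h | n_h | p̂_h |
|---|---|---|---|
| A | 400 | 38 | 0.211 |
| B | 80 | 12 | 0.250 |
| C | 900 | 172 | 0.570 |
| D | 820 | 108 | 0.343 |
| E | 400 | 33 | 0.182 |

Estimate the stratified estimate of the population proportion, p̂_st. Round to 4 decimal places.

N = 2600; stratum weights W_h = N_h/N.
p̂_st = Σ W_h p̂_h = (400·0.211 + 80·0.250 + 900·0.570 + 820·0.343 + 400·0.182)/2600 = 0.37364

p̂_st ≈ 0.3736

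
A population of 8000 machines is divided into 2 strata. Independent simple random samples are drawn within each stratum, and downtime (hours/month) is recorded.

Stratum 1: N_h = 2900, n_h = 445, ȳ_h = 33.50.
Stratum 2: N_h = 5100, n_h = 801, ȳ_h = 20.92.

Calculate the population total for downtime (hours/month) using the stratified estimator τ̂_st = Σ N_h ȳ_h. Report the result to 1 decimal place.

τ̂_st = Σ N_h ȳ_h = 2900·33.50 + 5100·20.92 = 203842.0

τ̂_st ≈ 203842.0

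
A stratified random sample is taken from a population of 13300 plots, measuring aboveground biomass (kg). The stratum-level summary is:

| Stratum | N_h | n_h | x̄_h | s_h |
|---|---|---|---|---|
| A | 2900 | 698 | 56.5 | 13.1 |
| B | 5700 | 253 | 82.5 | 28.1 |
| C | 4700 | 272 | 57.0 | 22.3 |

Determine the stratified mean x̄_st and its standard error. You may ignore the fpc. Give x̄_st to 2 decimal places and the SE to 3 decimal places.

x̄_st = Σ W_h x̄_h = (2900·56.5 + 5700·82.5 + 4700·57.0)/13300 = 67.81955
V̂(x̄_st) = Σ W_h² s_h²/n_h, with W_h = N_h/N and N = 13300:
  stratum A: (2900/13300)²·13.1²/698 = 0.0116891
  stratum B: (5700/13300)²·28.1²/253 = 0.573243
  stratum C: (4700/13300)²·22.3²/272 = 0.228314
V̂(x̄_st) = 0.813246
SE(x̄_st) = √0.813246 = 0.901802

x̄_st ≈ 67.82, SE ≈ 0.902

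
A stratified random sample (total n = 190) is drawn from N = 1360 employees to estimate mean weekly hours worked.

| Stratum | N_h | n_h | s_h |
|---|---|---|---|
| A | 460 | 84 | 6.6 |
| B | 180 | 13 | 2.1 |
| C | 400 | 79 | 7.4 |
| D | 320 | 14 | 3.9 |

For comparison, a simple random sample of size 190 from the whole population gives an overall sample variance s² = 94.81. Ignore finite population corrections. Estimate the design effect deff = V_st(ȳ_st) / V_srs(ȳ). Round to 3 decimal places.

V̂(ȳ_st) = Σ W_h² s_h²/n_h, with W_h = N_h/N and N = 1360:
  stratum A: (460/1360)²·6.6²/84 = 0.0593262
  stratum B: (180/1360)²·2.1²/13 = 0.00594241
  stratum C: (400/1360)²·7.4²/79 = 0.0599623
  stratum D: (320/1360)²·3.9²/14 = 0.0601483
V_st = 0.185379
V_srs = s²/n = 94.81/190 = 0.499
deff = V_st / V_srs = 0.185379/0.499 = 0.3715

deff ≈ 0.372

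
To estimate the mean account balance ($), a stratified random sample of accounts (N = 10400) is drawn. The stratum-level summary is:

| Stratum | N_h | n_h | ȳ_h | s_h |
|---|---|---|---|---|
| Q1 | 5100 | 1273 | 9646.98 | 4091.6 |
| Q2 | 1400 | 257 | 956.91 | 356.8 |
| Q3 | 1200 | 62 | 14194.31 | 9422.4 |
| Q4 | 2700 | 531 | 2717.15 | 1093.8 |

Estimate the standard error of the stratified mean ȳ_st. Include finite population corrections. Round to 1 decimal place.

V̂(ȳ_st) = Σ W_h² (1 − n_h/N_h) s_h²/n_h, with W_h = N_h/N and N = 10400:
  stratum Q1: (5100/10400)²·(1 − 1273/5100)·4091.6²/1273 = 2373.12
  stratum Q2: (1400/10400)²·(1 − 257/1400)·356.8²/257 = 7.32865
  stratum Q3: (1200/10400)²·(1 − 62/1200)·9422.4²/62 = 18079.6
  stratum Q4: (2700/10400)²·(1 − 531/2700)·1093.8²/531 = 121.994
V̂(ȳ_st) = 20582
SE(ȳ_st) = √20582 = 143.464

SE(ȳ_st) ≈ 143.5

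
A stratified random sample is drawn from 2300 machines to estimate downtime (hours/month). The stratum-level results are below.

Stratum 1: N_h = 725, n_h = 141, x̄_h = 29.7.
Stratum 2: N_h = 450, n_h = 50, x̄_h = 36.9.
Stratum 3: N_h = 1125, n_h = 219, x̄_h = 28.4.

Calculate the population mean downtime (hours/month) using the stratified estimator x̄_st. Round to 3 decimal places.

N = Σ N_h = 2300. Stratum weights W_h = N_h/N.
x̄_st = (725·29.7 + 450·36.9 + 1125·28.4) / 2300 = 30.47283

x̄_st ≈ 30.473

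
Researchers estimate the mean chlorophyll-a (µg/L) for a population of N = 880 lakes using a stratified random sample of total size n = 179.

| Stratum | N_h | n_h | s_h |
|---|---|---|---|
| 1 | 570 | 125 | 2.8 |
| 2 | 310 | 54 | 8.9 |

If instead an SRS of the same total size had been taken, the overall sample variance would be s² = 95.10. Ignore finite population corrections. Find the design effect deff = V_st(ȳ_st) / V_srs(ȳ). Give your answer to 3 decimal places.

V̂(ȳ_st) = Σ W_h² s_h²/n_h, with W_h = N_h/N and N = 880:
  stratum 1: (570/880)²·2.8²/125 = 0.0263142
  stratum 2: (310/880)²·8.9²/54 = 0.182031
V_st = 0.208345
V_srs = s²/n = 95.10/179 = 0.531285
deff = V_st / V_srs = 0.208345/0.531285 = 0.3922

deff ≈ 0.392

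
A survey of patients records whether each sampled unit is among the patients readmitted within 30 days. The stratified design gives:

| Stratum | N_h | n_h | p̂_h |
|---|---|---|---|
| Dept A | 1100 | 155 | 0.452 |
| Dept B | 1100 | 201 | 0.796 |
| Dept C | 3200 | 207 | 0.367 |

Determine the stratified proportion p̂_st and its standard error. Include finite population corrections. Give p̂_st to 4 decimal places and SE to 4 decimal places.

N = 5400; stratum weights W_h = N_h/N.
p̂_st = Σ W_h p̂_h = (1100·0.452 + 1100·0.796 + 3200·0.367)/5400 = 0.47170
V̂(p̂_st) = Σ W_h² (1 − n_h/N_h) p̂_h(1−p̂_h)/(n_h−1):
  stratum Dept A: (1100/5400)²·(1 − 155/1100)·0.452·0.548/154 = 5.7337e-05
  stratum Dept B: (1100/5400)²·(1 − 201/1100)·0.796·0.204/200 = 2.75346e-05
  stratum Dept C: (3200/5400)²·(1 − 207/3200)·0.367·0.633/206 = 0.000370401
V̂(p̂_st) = 0.000455272; SE = √V̂ = 0.0213371

p̂_st ≈ 0.4717, SE ≈ 0.0213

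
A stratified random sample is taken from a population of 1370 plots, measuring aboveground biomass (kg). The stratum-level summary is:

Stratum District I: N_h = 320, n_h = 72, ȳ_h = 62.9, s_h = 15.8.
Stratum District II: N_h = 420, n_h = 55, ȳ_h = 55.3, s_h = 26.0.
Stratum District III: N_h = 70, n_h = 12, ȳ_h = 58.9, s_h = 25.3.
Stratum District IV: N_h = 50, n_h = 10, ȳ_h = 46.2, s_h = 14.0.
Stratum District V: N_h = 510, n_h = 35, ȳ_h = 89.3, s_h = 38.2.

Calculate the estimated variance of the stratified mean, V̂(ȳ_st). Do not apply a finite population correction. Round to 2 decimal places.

V̂(ȳ_st) = Σ W_h² s_h²/n_h, with W_h = N_h/N and N = 1370:
  stratum District I: (320/1370)²·15.8²/72 = 0.189165
  stratum District II: (420/1370)²·26.0²/55 = 1.15516
  stratum District III: (70/1370)²·25.3²/12 = 0.139256
  stratum District IV: (50/1370)²·14.0²/10 = 0.0261069
  stratum District V: (510/1370)²·38.2²/35 = 5.77774
V̂(ȳ_st) = 7.28742

V̂(ȳ_st) ≈ 7.29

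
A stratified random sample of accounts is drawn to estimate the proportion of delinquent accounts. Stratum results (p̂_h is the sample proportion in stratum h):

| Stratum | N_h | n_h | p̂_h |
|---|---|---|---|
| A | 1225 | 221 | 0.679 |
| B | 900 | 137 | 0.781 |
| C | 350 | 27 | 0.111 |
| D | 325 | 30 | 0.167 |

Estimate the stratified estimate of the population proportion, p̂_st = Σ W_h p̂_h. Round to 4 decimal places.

N = 2800; stratum weights W_h = N_h/N.
p̂_st = Σ W_h p̂_h = (1225·0.679 + 900·0.781 + 350·0.111 + 325·0.167)/2800 = 0.58136

p̂_st ≈ 0.5814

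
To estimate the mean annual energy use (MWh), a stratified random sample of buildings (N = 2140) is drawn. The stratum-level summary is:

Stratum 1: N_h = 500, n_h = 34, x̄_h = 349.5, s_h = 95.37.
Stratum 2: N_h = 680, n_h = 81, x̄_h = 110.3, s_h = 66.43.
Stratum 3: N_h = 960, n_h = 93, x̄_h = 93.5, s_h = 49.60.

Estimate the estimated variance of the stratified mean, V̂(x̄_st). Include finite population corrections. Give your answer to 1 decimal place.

V̂(x̄_st) ≈ 23.3

V̂(x̄_st) = Σ W_h² (1 − n_h/N_h) s_h²/n_h, with W_h = N_h/N and N = 2140:
  stratum 1: (500/2140)²·(1 − 34/500)·95.37²/34 = 13.6105
  stratum 2: (680/2140)²·(1 − 81/680)·66.43²/81 = 4.84565
  stratum 3: (960/2140)²·(1 − 93/960)·49.60²/93 = 4.80776
V̂(x̄_st) = 23.2639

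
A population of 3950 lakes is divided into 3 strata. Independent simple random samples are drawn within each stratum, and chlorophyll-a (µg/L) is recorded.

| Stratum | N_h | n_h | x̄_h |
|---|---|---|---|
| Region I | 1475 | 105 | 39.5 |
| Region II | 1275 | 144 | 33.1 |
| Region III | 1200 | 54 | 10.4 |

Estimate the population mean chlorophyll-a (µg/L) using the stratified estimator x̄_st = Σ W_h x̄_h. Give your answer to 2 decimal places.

x̄_st ≈ 28.59

N = Σ N_h = 3950. Stratum weights W_h = N_h/N.
x̄_st = (1475·39.5 + 1275·33.1 + 1200·10.4) / 3950 = 28.5937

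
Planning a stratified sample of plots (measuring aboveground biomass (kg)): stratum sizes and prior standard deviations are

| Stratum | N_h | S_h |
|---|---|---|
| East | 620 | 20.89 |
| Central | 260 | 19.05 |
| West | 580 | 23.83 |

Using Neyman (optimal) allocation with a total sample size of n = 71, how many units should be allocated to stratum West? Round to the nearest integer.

Neyman allocation: n_h = n · N_h S_h / Σ N_i S_i, with n = 71.
  stratum East: N_h·S_h = 620·20.89 = 12951.80
  stratum Central: N_h·S_h = 260·19.05 = 4953.00
  stratum West: N_h·S_h = 580·23.83 = 13821.40
Σ N_h S_h = 31726.20
n for stratum West = 71·13821.40/31726.20 = 30.931 → 31

31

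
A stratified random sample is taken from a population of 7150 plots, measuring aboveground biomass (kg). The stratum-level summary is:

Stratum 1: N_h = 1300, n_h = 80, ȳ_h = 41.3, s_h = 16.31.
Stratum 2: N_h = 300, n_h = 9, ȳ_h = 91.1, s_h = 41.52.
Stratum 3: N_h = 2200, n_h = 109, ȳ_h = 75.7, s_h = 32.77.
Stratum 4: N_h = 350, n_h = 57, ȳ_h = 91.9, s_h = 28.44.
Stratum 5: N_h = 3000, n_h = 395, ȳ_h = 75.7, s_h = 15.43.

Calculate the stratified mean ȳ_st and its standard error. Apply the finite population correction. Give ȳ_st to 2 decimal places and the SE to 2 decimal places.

ȳ_st = Σ W_h ȳ_h = (1300·41.3 + 300·91.1 + 2200·75.7 + 350·91.9 + 3000·75.7)/7150 = 70.88462
V̂(ȳ_st) = Σ W_h² (1 − n_h/N_h) s_h²/n_h, with W_h = N_h/N and N = 7150:
  stratum 1: (1300/7150)²·(1 − 80/1300)·16.31²/80 = 0.103159
  stratum 2: (300/7150)²·(1 − 9/300)·41.52²/9 = 0.327095
  stratum 3: (2200/7150)²·(1 − 109/2200)·32.77²/109 = 0.886525
  stratum 4: (350/7150)²·(1 − 57/350)·28.44²/57 = 0.0284648
  stratum 5: (3000/7150)²·(1 − 395/3000)·15.43²/395 = 0.0921407
V̂(ȳ_st) = 1.43739
SE(ȳ_st) = √1.43739 = 1.19891

ȳ_st ≈ 70.88, SE ≈ 1.20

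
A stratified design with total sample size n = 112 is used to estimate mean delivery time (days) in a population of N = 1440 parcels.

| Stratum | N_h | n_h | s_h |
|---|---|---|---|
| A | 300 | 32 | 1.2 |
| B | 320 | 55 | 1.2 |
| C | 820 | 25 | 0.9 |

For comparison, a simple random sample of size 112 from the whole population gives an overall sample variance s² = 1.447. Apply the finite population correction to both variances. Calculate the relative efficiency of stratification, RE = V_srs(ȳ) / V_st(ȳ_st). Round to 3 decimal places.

RE ≈ 0.916

V̂(ȳ_st) = Σ W_h² (1 − n_h/N_h) s_h²/n_h, with W_h = N_h/N and N = 1440:
  stratum A: (300/1440)²·(1 − 32/300)·1.2²/32 = 0.00174479
  stratum B: (320/1440)²·(1 − 55/320)·1.2²/55 = 0.00107071
  stratum C: (820/1440)²·(1 − 25/820)·0.9²/25 = 0.0101859
V_st = 0.0130014
V_srs = (1 − 112/1440)·1.447/112 = 0.0119148
Relative efficiency = V_srs / V_st = 0.0119148/0.0130014 = 0.9164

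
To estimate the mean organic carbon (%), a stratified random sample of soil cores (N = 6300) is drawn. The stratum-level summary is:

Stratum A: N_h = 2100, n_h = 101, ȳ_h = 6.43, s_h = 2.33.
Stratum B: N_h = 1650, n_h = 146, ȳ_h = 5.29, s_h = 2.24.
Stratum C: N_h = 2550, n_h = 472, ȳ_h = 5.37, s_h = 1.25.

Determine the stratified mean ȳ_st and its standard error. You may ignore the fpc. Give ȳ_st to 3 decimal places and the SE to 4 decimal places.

ȳ_st ≈ 5.702, SE ≈ 0.0942

ȳ_st = Σ W_h ȳ_h = (2100·6.43 + 1650·5.29 + 2550·5.37)/6300 = 5.70238
V̂(ȳ_st) = Σ W_h² s_h²/n_h, with W_h = N_h/N and N = 6300:
  stratum A: (2100/6300)²·2.33²/101 = 0.00597239
  stratum B: (1650/6300)²·2.24²/146 = 0.00235738
  stratum C: (2550/6300)²·1.25²/472 = 0.000542347
V̂(ȳ_st) = 0.00887212
SE(ȳ_st) = √0.00887212 = 0.0941919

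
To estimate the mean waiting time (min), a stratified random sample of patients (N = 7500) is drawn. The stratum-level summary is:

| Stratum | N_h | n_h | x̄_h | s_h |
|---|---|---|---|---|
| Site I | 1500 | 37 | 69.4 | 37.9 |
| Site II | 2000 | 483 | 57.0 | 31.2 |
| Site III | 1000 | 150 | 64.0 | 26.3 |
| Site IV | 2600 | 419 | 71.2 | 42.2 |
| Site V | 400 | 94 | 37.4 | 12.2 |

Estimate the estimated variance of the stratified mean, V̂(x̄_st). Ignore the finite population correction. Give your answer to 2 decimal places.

V̂(x̄_st) = Σ W_h² s_h²/n_h, with W_h = N_h/N and N = 7500:
  stratum Site I: (1500/7500)²·37.9²/37 = 1.55288
  stratum Site II: (2000/7500)²·31.2²/483 = 0.143318
  stratum Site III: (1000/7500)²·26.3²/150 = 0.0819781
  stratum Site IV: (2600/7500)²·42.2²/419 = 0.510781
  stratum Site V: (400/7500)²·12.2²/94 = 0.00450391
V̂(x̄_st) = 2.29346

V̂(x̄_st) ≈ 2.29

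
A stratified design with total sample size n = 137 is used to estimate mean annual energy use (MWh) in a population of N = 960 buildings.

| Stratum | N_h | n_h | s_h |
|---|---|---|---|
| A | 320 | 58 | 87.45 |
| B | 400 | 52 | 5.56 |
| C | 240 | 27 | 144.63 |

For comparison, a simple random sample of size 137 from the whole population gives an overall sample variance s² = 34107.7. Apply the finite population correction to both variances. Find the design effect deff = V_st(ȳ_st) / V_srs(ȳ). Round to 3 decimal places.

deff ≈ 0.258

V̂(ȳ_st) = Σ W_h² (1 − n_h/N_h) s_h²/n_h, with W_h = N_h/N and N = 960:
  stratum A: (320/960)²·(1 − 58/320)·87.45²/58 = 11.995
  stratum B: (400/960)²·(1 − 52/400)·5.56²/52 = 0.0897931
  stratum C: (240/960)²·(1 − 27/240)·144.63²/27 = 42.9736
V_st = 55.0584
V_srs = (1 − 137/960)·34107.7/137 = 213.432
deff = V_st / V_srs = 55.0584/213.432 = 0.2580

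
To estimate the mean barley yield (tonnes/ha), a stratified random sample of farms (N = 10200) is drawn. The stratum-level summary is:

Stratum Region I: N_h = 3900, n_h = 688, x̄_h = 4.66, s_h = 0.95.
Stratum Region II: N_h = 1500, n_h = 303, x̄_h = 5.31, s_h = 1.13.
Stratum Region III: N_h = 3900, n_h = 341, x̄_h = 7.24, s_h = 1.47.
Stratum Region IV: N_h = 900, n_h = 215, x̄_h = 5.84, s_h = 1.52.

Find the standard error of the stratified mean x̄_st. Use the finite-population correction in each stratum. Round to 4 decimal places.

SE(x̄_st) ≈ 0.0338

V̂(x̄_st) = Σ W_h² (1 − n_h/N_h) s_h²/n_h, with W_h = N_h/N and N = 10200:
  stratum Region I: (3900/10200)²·(1 − 688/3900)·0.95²/688 = 0.000157942
  stratum Region II: (1500/10200)²·(1 − 303/1500)·1.13²/303 = 7.27276e-05
  stratum Region III: (3900/10200)²·(1 − 341/3900)·1.47²/341 = 0.00084542
  stratum Region IV: (900/10200)²·(1 − 215/900)·1.52²/215 = 6.36768e-05
V̂(x̄_st) = 0.00113977
SE(x̄_st) = √0.00113977 = 0.0337604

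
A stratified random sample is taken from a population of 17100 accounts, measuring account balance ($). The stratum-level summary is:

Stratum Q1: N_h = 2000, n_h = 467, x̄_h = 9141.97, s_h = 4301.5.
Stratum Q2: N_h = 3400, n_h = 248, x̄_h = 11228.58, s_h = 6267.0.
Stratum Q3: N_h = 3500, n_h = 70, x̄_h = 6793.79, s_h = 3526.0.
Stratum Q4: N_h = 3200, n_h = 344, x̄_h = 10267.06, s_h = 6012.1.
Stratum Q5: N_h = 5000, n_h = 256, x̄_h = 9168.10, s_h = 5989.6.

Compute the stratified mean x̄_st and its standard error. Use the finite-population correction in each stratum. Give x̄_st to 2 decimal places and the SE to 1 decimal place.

x̄_st = Σ W_h x̄_h = (2000·9141.97 + 3400·11228.58 + 3500·6793.79 + 3200·10267.06 + 5000·9168.10)/17100 = 9294.41339
V̂(x̄_st) = Σ W_h² (1 − n_h/N_h) s_h²/n_h, with W_h = N_h/N and N = 17100:
  stratum Q1: (2000/17100)²·(1 − 467/2000)·4301.5²/467 = 415.435
  stratum Q2: (3400/17100)²·(1 − 248/3400)·6267.0²/248 = 5804.18
  stratum Q3: (3500/17100)²·(1 − 70/3500)·3526.0²/70 = 7291.83
  stratum Q4: (3200/17100)²·(1 − 344/3200)·6012.1²/344 = 3284.05
  stratum Q5: (5000/17100)²·(1 − 256/5000)·5989.6²/256 = 11367.8
V̂(x̄_st) = 28163.3
SE(x̄_st) = √28163.3 = 167.819

x̄_st ≈ 9294.41, SE ≈ 167.8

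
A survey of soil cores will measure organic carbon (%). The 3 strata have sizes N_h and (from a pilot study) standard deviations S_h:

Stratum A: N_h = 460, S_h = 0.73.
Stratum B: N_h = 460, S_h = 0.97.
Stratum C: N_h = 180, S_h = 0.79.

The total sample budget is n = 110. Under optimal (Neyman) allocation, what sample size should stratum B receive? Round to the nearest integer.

Neyman allocation: n_h = n · N_h S_h / Σ N_i S_i, with n = 110.
  stratum A: N_h·S_h = 460·0.73 = 335.80
  stratum B: N_h·S_h = 460·0.97 = 446.20
  stratum C: N_h·S_h = 180·0.79 = 142.20
Σ N_h S_h = 924.20
n for stratum B = 110·446.20/924.20 = 53.108 → 53

53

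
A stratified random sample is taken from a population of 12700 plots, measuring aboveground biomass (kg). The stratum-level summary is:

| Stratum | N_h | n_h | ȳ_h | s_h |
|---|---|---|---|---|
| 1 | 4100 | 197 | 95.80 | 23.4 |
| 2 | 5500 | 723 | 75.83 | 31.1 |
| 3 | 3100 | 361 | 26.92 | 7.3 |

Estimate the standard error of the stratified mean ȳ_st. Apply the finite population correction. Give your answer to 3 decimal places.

SE(ȳ_st) ≈ 0.708

V̂(ȳ_st) = Σ W_h² (1 − n_h/N_h) s_h²/n_h, with W_h = N_h/N and N = 12700:
  stratum 1: (4100/12700)²·(1 − 197/4100)·23.4²/197 = 0.275766
  stratum 2: (5500/12700)²·(1 − 723/5500)·31.1²/723 = 0.217918
  stratum 3: (3100/12700)²·(1 − 361/3100)·7.3²/361 = 0.00777114
V̂(ȳ_st) = 0.501455
SE(ȳ_st) = √0.501455 = 0.708135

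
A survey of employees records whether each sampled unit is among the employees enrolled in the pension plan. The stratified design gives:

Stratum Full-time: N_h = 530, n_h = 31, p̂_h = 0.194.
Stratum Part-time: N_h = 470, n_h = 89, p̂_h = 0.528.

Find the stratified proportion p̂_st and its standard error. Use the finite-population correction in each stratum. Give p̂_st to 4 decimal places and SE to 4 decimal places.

p̂_st ≈ 0.3510, SE ≈ 0.0434

N = 1000; stratum weights W_h = N_h/N.
p̂_st = Σ W_h p̂_h = (530·0.194 + 470·0.528)/1000 = 0.35098
V̂(p̂_st) = Σ W_h² (1 − n_h/N_h) p̂_h(1−p̂_h)/(n_h−1):
  stratum Full-time: (530/1000)²·(1 − 31/530)·0.194·0.806/30 = 0.00137845
  stratum Part-time: (470/1000)²·(1 − 89/470)·0.528·0.472/88 = 0.000507126
V̂(p̂_st) = 0.00188558; SE = √V̂ = 0.0434233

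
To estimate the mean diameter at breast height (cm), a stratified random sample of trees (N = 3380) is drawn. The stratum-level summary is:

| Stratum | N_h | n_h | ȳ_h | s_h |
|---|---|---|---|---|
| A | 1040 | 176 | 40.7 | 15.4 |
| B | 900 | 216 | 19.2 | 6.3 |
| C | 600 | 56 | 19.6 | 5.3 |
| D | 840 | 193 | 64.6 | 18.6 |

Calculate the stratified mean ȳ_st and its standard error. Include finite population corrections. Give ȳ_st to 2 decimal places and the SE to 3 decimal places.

ȳ_st = Σ W_h ȳ_h = (1040·40.7 + 900·19.2 + 600·19.6 + 840·64.6)/3380 = 37.16923
V̂(ȳ_st) = Σ W_h² (1 − n_h/N_h) s_h²/n_h, with W_h = N_h/N and N = 3380:
  stratum A: (1040/3380)²·(1 − 176/1040)·15.4²/176 = 0.105985
  stratum B: (900/3380)²·(1 − 216/900)·6.3²/216 = 0.00990131
  stratum C: (600/3380)²·(1 − 56/600)·5.3²/56 = 0.0143311
  stratum D: (840/3380)²·(1 − 193/840)·18.6²/193 = 0.0852744
V̂(ȳ_st) = 0.215491
SE(ȳ_st) = √0.215491 = 0.46421

ȳ_st ≈ 37.17, SE ≈ 0.464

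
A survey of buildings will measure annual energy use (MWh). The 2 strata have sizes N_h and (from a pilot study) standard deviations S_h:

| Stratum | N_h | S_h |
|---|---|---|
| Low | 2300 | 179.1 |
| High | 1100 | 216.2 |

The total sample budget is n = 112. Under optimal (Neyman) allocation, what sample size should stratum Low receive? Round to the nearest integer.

Neyman allocation: n_h = n · N_h S_h / Σ N_i S_i, with n = 112.
  stratum Low: N_h·S_h = 2300·179.1 = 411930.00
  stratum High: N_h·S_h = 1100·216.2 = 237820.00
Σ N_h S_h = 649750.00
n for stratum Low = 112·411930.00/649750.00 = 71.006 → 71

71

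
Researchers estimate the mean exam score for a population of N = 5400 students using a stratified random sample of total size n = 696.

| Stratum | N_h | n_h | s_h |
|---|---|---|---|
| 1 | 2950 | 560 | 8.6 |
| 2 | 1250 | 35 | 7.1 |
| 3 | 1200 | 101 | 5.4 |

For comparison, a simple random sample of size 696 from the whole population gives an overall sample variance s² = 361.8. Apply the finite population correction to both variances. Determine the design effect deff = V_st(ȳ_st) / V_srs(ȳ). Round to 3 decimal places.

deff ≈ 0.265

V̂(ȳ_st) = Σ W_h² (1 − n_h/N_h) s_h²/n_h, with W_h = N_h/N and N = 5400:
  stratum 1: (2950/5400)²·(1 − 560/2950)·8.6²/560 = 0.0319331
  stratum 2: (1250/5400)²·(1 − 35/1250)·7.1²/35 = 0.0750149
  stratum 3: (1200/5400)²·(1 − 101/1200)·5.4²/101 = 0.0130574
V_st = 0.120005
V_srs = (1 − 696/5400)·361.8/696 = 0.452828
deff = V_st / V_srs = 0.120005/0.452828 = 0.2650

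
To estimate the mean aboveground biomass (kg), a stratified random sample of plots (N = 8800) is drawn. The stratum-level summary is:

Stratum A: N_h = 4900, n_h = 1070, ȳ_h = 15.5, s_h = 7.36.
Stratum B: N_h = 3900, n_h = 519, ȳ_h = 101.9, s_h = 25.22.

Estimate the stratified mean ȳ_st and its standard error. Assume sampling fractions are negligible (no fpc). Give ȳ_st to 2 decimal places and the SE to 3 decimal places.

ȳ_st = Σ W_h ȳ_h = (4900·15.5 + 3900·101.9)/8800 = 53.79091
V̂(ȳ_st) = Σ W_h² s_h²/n_h, with W_h = N_h/N and N = 8800:
  stratum A: (4900/8800)²·7.36²/1070 = 0.0156963
  stratum B: (3900/8800)²·25.22²/519 = 0.240706
V̂(ȳ_st) = 0.256402
SE(ȳ_st) = √0.256402 = 0.506362

ȳ_st ≈ 53.79, SE ≈ 0.506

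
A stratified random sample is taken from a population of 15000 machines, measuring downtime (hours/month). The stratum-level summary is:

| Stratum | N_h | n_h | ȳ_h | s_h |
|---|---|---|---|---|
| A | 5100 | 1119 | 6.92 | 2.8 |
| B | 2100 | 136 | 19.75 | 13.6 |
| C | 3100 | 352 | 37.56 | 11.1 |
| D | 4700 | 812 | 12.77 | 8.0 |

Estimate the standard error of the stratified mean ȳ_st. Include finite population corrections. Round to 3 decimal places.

V̂(ȳ_st) = Σ W_h² (1 − n_h/N_h) s_h²/n_h, with W_h = N_h/N and N = 15000:
  stratum A: (5100/15000)²·(1 − 1119/5100)·2.8²/1119 = 0.000632216
  stratum B: (2100/15000)²·(1 − 136/2100)·13.6²/136 = 0.0249297
  stratum C: (3100/15000)²·(1 − 352/3100)·11.1²/352 = 0.0132525
  stratum D: (4700/15000)²·(1 − 812/4700)·8.0²/812 = 0.00640126
V̂(ȳ_st) = 0.0452157
SE(ȳ_st) = √0.0452157 = 0.21264

SE(ȳ_st) ≈ 0.213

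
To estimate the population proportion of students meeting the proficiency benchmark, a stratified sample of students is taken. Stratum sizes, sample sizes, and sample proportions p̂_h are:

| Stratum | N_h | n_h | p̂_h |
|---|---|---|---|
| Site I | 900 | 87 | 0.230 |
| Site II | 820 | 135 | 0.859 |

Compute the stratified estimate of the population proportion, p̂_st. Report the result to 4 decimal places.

N = 1720; stratum weights W_h = N_h/N.
p̂_st = Σ W_h p̂_h = (900·0.230 + 820·0.859)/1720 = 0.52987

p̂_st ≈ 0.5299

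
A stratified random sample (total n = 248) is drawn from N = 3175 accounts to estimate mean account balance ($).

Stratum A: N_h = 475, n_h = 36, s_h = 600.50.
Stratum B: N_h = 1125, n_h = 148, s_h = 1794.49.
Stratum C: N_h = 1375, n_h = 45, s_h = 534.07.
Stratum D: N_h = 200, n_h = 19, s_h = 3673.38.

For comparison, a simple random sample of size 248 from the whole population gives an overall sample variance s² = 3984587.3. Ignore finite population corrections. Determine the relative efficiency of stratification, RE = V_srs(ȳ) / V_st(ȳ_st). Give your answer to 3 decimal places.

RE ≈ 2.308

V̂(ȳ_st) = Σ W_h² s_h²/n_h, with W_h = N_h/N and N = 3175:
  stratum A: (475/3175)²·600.50²/36 = 224.194
  stratum B: (1125/3175)²·1794.49²/148 = 2731.73
  stratum C: (1375/3175)²·534.07²/45 = 1188.78
  stratum D: (200/3175)²·3673.38²/19 = 2818.06
V_st = 6962.77
V_srs = s²/n = 3984587.3/248 = 16066.9
Relative efficiency = V_srs / V_st = 16066.9/6962.77 = 2.3075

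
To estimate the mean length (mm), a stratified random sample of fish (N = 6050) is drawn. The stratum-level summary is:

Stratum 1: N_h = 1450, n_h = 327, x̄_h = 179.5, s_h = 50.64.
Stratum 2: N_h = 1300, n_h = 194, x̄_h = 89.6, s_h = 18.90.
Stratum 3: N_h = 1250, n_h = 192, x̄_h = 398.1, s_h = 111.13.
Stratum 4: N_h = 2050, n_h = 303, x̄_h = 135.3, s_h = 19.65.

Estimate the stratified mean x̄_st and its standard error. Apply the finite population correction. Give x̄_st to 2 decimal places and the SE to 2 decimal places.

x̄_st ≈ 190.37, SE ≈ 1.69

x̄_st = Σ W_h x̄_h = (1450·179.5 + 1300·89.6 + 1250·398.1 + 2050·135.3)/6050 = 190.37107
V̂(x̄_st) = Σ W_h² (1 − n_h/N_h) s_h²/n_h, with W_h = N_h/N and N = 6050:
  stratum 1: (1450/6050)²·(1 − 327/1450)·50.64²/327 = 0.34888
  stratum 2: (1300/6050)²·(1 − 194/1300)·18.90²/194 = 0.0723285
  stratum 3: (1250/6050)²·(1 − 192/1250)·111.13²/192 = 2.32405
  stratum 4: (2050/6050)²·(1 − 303/2050)·19.65²/303 = 0.124686
V̂(x̄_st) = 2.86995
SE(x̄_st) = √2.86995 = 1.69409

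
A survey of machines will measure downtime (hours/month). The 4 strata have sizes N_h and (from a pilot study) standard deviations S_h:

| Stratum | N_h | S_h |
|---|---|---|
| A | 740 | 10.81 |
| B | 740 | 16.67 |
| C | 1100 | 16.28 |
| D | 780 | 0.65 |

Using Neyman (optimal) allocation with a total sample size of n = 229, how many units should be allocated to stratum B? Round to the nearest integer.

Neyman allocation: n_h = n · N_h S_h / Σ N_i S_i, with n = 229.
  stratum A: N_h·S_h = 740·10.81 = 7999.40
  stratum B: N_h·S_h = 740·16.67 = 12335.80
  stratum C: N_h·S_h = 1100·16.28 = 17908.00
  stratum D: N_h·S_h = 780·0.65 = 507.00
Σ N_h S_h = 38750.20
n for stratum B = 229·12335.80/38750.20 = 72.900 → 73

73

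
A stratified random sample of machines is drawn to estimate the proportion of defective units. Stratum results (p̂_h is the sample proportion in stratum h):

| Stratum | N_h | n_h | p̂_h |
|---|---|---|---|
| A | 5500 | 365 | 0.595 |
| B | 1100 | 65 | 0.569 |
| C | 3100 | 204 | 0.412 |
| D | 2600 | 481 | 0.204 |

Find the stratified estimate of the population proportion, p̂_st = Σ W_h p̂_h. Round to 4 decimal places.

N = 12300; stratum weights W_h = N_h/N.
p̂_st = Σ W_h p̂_h = (5500·0.595 + 1100·0.569 + 3100·0.412 + 2600·0.204)/12300 = 0.46390

p̂_st ≈ 0.4639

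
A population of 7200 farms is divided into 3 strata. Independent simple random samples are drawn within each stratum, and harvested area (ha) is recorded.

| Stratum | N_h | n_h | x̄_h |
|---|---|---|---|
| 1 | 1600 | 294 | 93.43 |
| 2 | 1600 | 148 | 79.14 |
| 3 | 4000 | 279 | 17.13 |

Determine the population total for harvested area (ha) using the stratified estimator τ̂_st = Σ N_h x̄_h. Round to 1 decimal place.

τ̂_st ≈ 344632.0

τ̂_st = Σ N_h x̄_h = 1600·93.43 + 1600·79.14 + 4000·17.13 = 344632.0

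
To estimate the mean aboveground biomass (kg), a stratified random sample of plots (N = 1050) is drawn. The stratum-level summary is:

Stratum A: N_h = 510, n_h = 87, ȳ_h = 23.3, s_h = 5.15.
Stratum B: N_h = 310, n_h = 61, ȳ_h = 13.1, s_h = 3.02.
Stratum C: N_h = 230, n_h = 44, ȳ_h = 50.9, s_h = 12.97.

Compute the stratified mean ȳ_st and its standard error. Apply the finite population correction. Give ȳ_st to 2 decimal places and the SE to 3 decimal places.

ȳ_st ≈ 26.33, SE ≈ 0.467

ȳ_st = Σ W_h ȳ_h = (510·23.3 + 310·13.1 + 230·50.9)/1050 = 26.33429
V̂(ȳ_st) = Σ W_h² (1 − n_h/N_h) s_h²/n_h, with W_h = N_h/N and N = 1050:
  stratum A: (510/1050)²·(1 − 87/510)·5.15²/87 = 0.0596523
  stratum B: (310/1050)²·(1 − 61/310)·3.02²/61 = 0.0104681
  stratum C: (230/1050)²·(1 − 44/230)·12.97²/44 = 0.148351
V̂(ȳ_st) = 0.218471
SE(ȳ_st) = √0.218471 = 0.467409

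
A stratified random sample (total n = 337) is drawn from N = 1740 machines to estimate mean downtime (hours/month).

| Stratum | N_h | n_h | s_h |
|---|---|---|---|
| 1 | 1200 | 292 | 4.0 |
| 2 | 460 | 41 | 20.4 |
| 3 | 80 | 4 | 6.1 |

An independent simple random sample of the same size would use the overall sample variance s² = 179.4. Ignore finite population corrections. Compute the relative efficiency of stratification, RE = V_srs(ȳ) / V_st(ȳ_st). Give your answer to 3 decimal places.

RE ≈ 0.705

V̂(ȳ_st) = Σ W_h² s_h²/n_h, with W_h = N_h/N and N = 1740:
  stratum 1: (1200/1740)²·4.0²/292 = 0.0260616
  stratum 2: (460/1740)²·20.4²/41 = 0.709404
  stratum 3: (80/1740)²·6.1²/4 = 0.0196644
V_st = 0.75513
V_srs = s²/n = 179.4/337 = 0.532344
Relative efficiency = V_srs / V_st = 0.532344/0.75513 = 0.7050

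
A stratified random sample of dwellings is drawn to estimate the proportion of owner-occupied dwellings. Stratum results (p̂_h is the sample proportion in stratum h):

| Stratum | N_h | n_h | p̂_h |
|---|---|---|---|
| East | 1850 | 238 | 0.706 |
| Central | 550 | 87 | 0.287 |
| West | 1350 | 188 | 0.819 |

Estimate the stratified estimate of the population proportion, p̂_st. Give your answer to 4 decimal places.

N = 3750; stratum weights W_h = N_h/N.
p̂_st = Σ W_h p̂_h = (1850·0.706 + 550·0.287 + 1350·0.819)/3750 = 0.68523

p̂_st ≈ 0.6852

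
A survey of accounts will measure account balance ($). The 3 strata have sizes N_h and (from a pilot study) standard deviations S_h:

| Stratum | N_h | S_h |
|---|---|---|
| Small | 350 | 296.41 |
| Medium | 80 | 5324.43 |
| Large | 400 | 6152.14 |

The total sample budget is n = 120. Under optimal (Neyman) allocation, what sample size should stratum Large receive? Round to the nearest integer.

Neyman allocation: n_h = n · N_h S_h / Σ N_i S_i, with n = 120.
  stratum Small: N_h·S_h = 350·296.41 = 103743.50
  stratum Medium: N_h·S_h = 80·5324.43 = 425954.40
  stratum Large: N_h·S_h = 400·6152.14 = 2460856.00
Σ N_h S_h = 2990553.90
n for stratum Large = 120·2460856.00/2990553.90 = 98.745 → 99

99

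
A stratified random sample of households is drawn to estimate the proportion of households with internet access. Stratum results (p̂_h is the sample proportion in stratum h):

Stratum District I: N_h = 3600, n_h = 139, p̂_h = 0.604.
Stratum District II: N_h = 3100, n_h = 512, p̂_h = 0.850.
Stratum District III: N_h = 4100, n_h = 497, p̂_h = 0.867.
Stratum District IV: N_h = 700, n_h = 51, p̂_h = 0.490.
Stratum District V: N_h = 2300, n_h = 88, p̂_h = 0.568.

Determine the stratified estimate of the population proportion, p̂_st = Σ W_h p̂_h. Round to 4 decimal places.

p̂_st ≈ 0.7256

N = 13800; stratum weights W_h = N_h/N.
p̂_st = Σ W_h p̂_h = (3600·0.604 + 3100·0.850 + 4100·0.867 + 700·0.490 + 2300·0.568)/13800 = 0.72562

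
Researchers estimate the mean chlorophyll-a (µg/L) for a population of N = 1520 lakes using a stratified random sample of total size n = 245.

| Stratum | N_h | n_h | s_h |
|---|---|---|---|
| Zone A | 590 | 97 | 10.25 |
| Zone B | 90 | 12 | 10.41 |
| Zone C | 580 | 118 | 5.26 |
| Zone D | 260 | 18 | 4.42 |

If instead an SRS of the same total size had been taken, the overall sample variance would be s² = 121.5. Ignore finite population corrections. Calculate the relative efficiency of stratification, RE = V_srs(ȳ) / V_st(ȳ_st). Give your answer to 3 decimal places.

V̂(ȳ_st) = Σ W_h² s_h²/n_h, with W_h = N_h/N and N = 1520:
  stratum Zone A: (590/1520)²·10.25²/97 = 0.16319
  stratum Zone B: (90/1520)²·10.41²/12 = 0.0316605
  stratum Zone C: (580/1520)²·5.26²/118 = 0.0341396
  stratum Zone D: (260/1520)²·4.42²/18 = 0.0317564
V_st = 0.260746
V_srs = s²/n = 121.5/245 = 0.495918
Relative efficiency = V_srs / V_st = 0.495918/0.260746 = 1.9019

RE ≈ 1.902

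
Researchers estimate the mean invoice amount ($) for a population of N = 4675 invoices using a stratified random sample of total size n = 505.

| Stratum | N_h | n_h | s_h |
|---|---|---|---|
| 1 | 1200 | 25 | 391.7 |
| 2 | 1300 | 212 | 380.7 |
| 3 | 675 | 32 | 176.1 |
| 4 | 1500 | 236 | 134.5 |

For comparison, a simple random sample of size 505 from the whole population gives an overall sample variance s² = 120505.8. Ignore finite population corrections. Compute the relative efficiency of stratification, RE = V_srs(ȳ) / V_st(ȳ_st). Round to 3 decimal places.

RE ≈ 0.492

V̂(ȳ_st) = Σ W_h² s_h²/n_h, with W_h = N_h/N and N = 4675:
  stratum 1: (1200/4675)²·391.7²/25 = 404.358
  stratum 2: (1300/4675)²·380.7²/212 = 52.8632
  stratum 3: (675/4675)²·176.1²/32 = 20.2029
  stratum 4: (1500/4675)²·134.5²/236 = 7.89136
V_st = 485.316
V_srs = s²/n = 120505.8/505 = 238.625
Relative efficiency = V_srs / V_st = 238.625/485.316 = 0.4917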